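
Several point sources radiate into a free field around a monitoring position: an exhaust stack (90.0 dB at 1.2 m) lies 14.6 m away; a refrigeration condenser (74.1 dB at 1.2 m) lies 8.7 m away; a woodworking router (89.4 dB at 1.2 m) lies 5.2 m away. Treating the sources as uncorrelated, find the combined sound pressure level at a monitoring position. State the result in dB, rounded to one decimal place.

77.3 dB

Apply inverse-square spreading to bring every level to the receiver, then sum 10^(L/10).
exhaust stack: 90.0 − 20·log₁₀(14.6/1.2) = 90.0 − 21.70 = 68.30 dB.
refrigeration condenser: 74.1 − 20·log₁₀(8.7/1.2) = 74.1 − 17.21 = 56.89 dB.
woodworking router: 89.4 − 20·log₁₀(5.2/1.2) = 89.4 − 12.74 = 76.66 dB.
Σ 10^(L/10) = 5.363e+07 → L_total = 10·log₁₀(5.363e+07) = 77.29 dB.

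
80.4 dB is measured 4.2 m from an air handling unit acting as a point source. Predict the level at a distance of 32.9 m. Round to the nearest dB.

63 dB

For a point source, L₂ = L₁ − 20·log₁₀(r₂/r₁).
L₂ = 80.4 − 20·log₁₀(32.9/4.2) = 80.4 − 17.879 = 62.52 dB.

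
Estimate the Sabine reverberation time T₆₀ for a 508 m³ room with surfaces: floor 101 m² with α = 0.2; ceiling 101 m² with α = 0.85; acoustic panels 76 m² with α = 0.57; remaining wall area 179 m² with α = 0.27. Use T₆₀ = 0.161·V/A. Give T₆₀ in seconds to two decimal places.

0.41 s

Total absorption A = 101·0.2 + 101·0.85 + 76·0.57 + 179·0.27 = 197.70 m² sabins.
T₆₀ = 0.161·V/A = 0.161·508/197.70 = 0.414 s.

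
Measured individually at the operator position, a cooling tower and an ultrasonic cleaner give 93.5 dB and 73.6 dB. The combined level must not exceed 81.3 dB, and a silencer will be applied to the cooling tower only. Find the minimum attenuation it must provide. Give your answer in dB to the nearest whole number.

Fixed contribution from the other source: Σ 10^(L/10) = 10^(73.6/10) = 2.291e+07 (73.60 dB).
To meet 81.3 dB overall, the treated cooling tower may contribute at most 10^(81.3/10) − 2.291e+07 = 1.120e+08, i.e. 80.49 dB.
Required insertion loss = 93.5 − 80.49 = 13.01 dB.

13 dB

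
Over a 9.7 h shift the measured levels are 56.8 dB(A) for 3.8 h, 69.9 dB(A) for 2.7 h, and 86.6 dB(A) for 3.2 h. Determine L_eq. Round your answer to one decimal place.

81.9 dB(A)

L_eq = 10·log₁₀[(1/T)·Σ tᵢ·10^(Lᵢ/10)] with T = 9.7 h.
Σ tᵢ·10^(Lᵢ/10) = 3.8·10^(56.8/10) + 2.7·10^(69.9/10) + 3.2·10^(86.6/10) = 1.491e+09.
L_eq = 10·log₁₀(1.491e+09/9.7) = 81.87 dB(A).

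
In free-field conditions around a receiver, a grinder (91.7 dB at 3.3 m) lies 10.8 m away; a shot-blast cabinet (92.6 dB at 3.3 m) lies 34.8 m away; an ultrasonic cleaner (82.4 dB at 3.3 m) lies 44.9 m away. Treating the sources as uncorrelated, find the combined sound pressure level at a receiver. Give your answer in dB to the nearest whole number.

82 dB

Apply inverse-square spreading to bring every level to the receiver, then sum 10^(L/10).
grinder: 91.7 − 20·log₁₀(10.8/3.3) = 91.7 − 10.30 = 81.40 dB.
shot-blast cabinet: 92.6 − 20·log₁₀(34.8/3.3) = 92.6 − 20.46 = 72.14 dB.
ultrasonic cleaner: 82.4 − 20·log₁₀(44.9/3.3) = 82.4 − 22.67 = 59.73 dB.
Σ 10^(L/10) = 1.554e+08 → L_total = 10·log₁₀(1.554e+08) = 81.91 dB.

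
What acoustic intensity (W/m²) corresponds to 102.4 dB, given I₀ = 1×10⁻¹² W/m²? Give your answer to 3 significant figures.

0.0174 W/m²

I/I₀ = 10^(102.4/10) = 1.738e+10, so I = 1.738e+10 × 10⁻¹² W/m².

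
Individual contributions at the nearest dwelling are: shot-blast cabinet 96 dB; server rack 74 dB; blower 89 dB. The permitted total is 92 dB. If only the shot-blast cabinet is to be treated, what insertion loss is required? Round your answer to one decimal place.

7.2 dB

Fixed contribution from the other sources: Σ 10^(L/10) = 10^(74/10) + 10^(89/10) = 8.194e+08 (89.14 dB).
To meet 92 dB overall, the treated shot-blast cabinet may contribute at most 10^(92/10) − 8.194e+08 = 7.654e+08, i.e. 88.84 dB.
So the shot-blast cabinet must be reduced from 96 to 88.84 dB: IL = 7.16 dB.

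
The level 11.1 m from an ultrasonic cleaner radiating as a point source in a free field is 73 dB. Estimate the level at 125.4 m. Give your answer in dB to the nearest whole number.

Spherical spreading from a point source gives a 20·log₁₀(r₂/r₁) drop.
L₂ = 73 − 20·log₁₀(125.4/11.1) = 73 − 21.059 = 51.94 dB.

52 dB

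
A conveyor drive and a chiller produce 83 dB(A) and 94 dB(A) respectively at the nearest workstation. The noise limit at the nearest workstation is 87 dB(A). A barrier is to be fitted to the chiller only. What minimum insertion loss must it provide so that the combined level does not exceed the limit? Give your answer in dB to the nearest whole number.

The untreated sources together contribute 10^(83/10) = 1.995e+08, i.e. 83.00 dB(A).
To meet 87 dB(A) overall, the treated chiller may contribute at most 10^(87/10) − 1.995e+08 = 3.017e+08, i.e. 84.80 dB(A).
Required insertion loss = 94 − 84.80 = 9.20 dB.

9 dB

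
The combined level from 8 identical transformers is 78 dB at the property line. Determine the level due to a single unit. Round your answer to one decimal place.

69.0 dB

Dividing the total intensity by 8 lowers the level by 10·log₁₀ 8 = 9.031 dB: L₁ = 78 − 9.031.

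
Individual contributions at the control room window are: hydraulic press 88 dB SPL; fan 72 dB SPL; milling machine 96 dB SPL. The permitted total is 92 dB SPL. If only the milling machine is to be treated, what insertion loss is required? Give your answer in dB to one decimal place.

6.3 dB

Everything except the milling machine sums to 10^(88/10) + 10^(72/10) = 6.468e+08 in linear terms, 88.11 dB SPL.
The limit corresponds to 10^(92/10) = 1.585e+09; subtracting the fixed part leaves 9.381e+08 for the milling machine, i.e. 89.72 dB SPL.
Required insertion loss = 96 − 89.72 = 6.28 dB.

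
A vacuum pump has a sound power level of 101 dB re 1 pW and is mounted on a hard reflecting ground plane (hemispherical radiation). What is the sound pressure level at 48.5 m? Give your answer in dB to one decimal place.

Free-field hemispherical radiation: L_p = L_w − 10·log₁₀(2π·r²), r = 48.5 m.
2π·r² = 1.478e+04 m², 10·log₁₀ of that is 41.697 dB.
L_p = 101 − 41.697 = 59.30 dB.

59.3 dB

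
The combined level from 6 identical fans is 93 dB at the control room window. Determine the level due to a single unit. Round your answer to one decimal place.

Dividing the total intensity by 6 lowers the level by 10·log₁₀ 6 = 7.782 dB: L₁ = 93 − 7.782.

85.2 dB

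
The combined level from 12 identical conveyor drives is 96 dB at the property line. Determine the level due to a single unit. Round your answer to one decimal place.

Dividing the total intensity by 12 lowers the level by 10·log₁₀ 12 = 10.792 dB: L₁ = 96 − 10.792.

85.2 dB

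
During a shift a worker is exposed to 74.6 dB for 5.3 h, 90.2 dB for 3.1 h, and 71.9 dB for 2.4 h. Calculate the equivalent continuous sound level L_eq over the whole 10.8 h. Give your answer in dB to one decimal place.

85.0 dB

The energy average is taken in the linear domain: L_eq = 10·log₁₀[(Σ tᵢ·10^(Lᵢ/10))/T], T = 10.8 h.
Σ tᵢ·10^(Lᵢ/10) = 5.3·10^(74.6/10) + 3.1·10^(90.2/10) + 2.4·10^(71.9/10) = 3.436e+09.
L_eq = 10·log₁₀(3.436e+09/10.8) = 85.03 dB.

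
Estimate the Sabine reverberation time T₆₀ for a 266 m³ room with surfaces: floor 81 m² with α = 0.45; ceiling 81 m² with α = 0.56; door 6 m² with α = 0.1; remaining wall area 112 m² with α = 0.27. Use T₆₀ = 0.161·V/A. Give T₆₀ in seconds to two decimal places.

0.38 s

A = Σ Sᵢαᵢ = 81·0.45 + 81·0.56 + 6·0.1 + 112·0.27 = 112.65 m².
T₆₀ = 0.161 × 266 / 112.65 = 0.380 s.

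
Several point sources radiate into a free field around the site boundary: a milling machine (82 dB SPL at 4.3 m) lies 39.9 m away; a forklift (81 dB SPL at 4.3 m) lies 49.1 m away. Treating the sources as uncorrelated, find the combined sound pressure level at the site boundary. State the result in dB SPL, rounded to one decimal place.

64.5 dB SPL

Apply inverse-square spreading to bring every level to the receiver, then sum 10^(L/10).
milling machine: 82 − 20·log₁₀(39.9/4.3) = 82 − 19.35 = 62.65 dB SPL.
forklift: 81 − 20·log₁₀(49.1/4.3) = 81 − 21.15 = 59.85 dB SPL.
Σ 10^(L/10) = 2.806e+06 → L_total = 10·log₁₀(2.806e+06) = 64.48 dB SPL.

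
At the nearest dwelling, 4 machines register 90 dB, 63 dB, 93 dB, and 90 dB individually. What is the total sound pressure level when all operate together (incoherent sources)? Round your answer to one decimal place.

96.0 dB

For uncorrelated sources the intensities add, so convert each level to linear form, sum, and take 10·log₁₀ of the total.
Σ 10^(L/10) = 10^(90/10) + 10^(63/10) + 10^(93/10) + 10^(90/10) = 3.997e+09.
L_total = 10·log₁₀(3.997e+09) = 96.02 dB.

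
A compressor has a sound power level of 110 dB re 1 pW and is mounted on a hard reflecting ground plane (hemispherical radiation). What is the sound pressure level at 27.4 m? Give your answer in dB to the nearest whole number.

Free-field hemispherical radiation: L_p = L_w − 10·log₁₀(2π·r²), r = 27.4 m.
2π·r² = 4717 m², 10·log₁₀ of that is 36.737 dB.
L_p = 110 − 36.737 = 73.26 dB.

73 dB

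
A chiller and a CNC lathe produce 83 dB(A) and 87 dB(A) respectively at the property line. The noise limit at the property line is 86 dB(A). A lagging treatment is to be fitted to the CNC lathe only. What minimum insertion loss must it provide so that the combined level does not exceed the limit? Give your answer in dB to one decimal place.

Everything except the CNC lathe sums to 10^(83/10) = 1.995e+08 in linear terms, 83.00 dB(A).
The limit corresponds to 10^(86/10) = 3.981e+08; subtracting the fixed part leaves 1.986e+08 for the CNC lathe, i.e. 82.98 dB(A).
So the CNC lathe must be reduced from 87 to 82.98 dB(A): IL = 4.02 dB.

4.0 dB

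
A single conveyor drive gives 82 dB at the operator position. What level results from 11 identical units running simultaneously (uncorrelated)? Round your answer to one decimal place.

92.4 dB

L_total = L₁ + 10·log₁₀ N for N identical incoherent sources.
L_total = 82 + 10·log₁₀(11) = 82 + 10.414 = 92.41 dB.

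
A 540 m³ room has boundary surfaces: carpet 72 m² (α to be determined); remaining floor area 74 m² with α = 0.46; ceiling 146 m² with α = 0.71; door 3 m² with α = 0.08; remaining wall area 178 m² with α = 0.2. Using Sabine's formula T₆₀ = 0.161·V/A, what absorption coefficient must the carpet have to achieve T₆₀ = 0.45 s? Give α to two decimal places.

Required total absorption A = 0.161·540/0.45 = 193.20 m².
Absorption from the other surfaces = 74·0.46 + 146·0.71 + 3·0.08 + 178·0.2 = 173.54 m², so the carpet must supply 19.66 m² over 72 m².
α = 19.66/72 = 0.273.

0.27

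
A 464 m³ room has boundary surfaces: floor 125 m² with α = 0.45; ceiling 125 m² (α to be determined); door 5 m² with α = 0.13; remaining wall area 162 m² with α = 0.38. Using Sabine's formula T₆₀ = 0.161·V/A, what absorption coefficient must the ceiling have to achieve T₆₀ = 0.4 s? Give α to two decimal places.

0.55

From T₆₀ = 0.161·V/A, the target T₆₀ = 0.4 s needs A = 0.161·464/0.4 = 186.76 m².
Absorption from the other surfaces = 125·0.45 + 5·0.13 + 162·0.38 = 118.46 m², so the ceiling must supply 68.30 m² over 125 m².
α = 68.30/125 = 0.546.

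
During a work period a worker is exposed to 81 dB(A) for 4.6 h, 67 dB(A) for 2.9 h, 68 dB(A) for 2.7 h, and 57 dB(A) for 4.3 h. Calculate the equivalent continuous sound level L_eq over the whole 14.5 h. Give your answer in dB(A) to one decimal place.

Weight each interval's intensity by its duration and average over T = 14.5 h:
Σ tᵢ·10^(Lᵢ/10) = 4.6·10^(81/10) + 2.9·10^(67/10) + 2.7·10^(68/10) + 4.3·10^(57/10) = 6.128e+08.
L_eq = 10·log₁₀(6.128e+08/14.5) = 76.26 dB(A).

76.3 dB(A)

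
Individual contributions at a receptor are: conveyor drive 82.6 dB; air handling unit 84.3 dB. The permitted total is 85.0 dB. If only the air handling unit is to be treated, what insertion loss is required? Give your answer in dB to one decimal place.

Fixed contribution from the other source: Σ 10^(L/10) = 10^(82.6/10) = 1.820e+08 (82.60 dB).
To meet 85.0 dB overall, the treated air handling unit may contribute at most 10^(85.0/10) − 1.820e+08 = 1.343e+08, i.e. 81.28 dB.
Required insertion loss = 84.3 − 81.28 = 3.02 dB.

3.0 dB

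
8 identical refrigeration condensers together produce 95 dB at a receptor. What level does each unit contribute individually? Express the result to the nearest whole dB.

86 dB

For N identical incoherent sources L_total = L₁ + 10·log₁₀ N, so L₁ = 95 − 10·log₁₀(8) = 95 − 9.031.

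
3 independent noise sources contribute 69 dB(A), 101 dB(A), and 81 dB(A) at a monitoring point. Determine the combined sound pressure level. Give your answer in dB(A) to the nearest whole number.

101 dB(A)

For uncorrelated sources the intensities add, so convert each level to linear form, sum, and take 10·log₁₀ of the total.
Σ 10^(L/10) = 10^(69/10) + 10^(101/10) + 10^(81/10) = 1.272e+10.
L_total = 10·log₁₀(1.272e+10) = 101.05 dB(A).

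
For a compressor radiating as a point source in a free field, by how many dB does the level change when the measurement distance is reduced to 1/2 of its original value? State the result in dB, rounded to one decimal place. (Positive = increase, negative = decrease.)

A point source loses 6 dB per doubling of distance; generally ΔL = −20·log₁₀(r₂/r₁).
ΔL = −20·log₁₀(0.5) = +6.02 dB.

+6.0 dB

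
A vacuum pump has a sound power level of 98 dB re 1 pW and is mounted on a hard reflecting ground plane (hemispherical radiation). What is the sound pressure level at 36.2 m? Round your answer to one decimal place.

58.8 dB

Free-field hemispherical radiation: L_p = L_w − 10·log₁₀(2π·r²), r = 36.2 m.
2π·r² = 8234 m², 10·log₁₀ of that is 39.156 dB.
L_p = 98 − 39.156 = 58.84 dB.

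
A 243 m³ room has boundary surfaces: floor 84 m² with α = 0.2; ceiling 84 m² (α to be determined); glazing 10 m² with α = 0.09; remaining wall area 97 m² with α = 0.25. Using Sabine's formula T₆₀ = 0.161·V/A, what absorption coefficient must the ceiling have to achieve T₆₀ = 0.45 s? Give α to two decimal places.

0.54

From T₆₀ = 0.161·V/A, the target T₆₀ = 0.45 s needs A = 0.161·243/0.45 = 86.94 m².
Absorption from the other surfaces = 84·0.2 + 10·0.09 + 97·0.25 = 41.95 m², so the ceiling must supply 44.99 m² over 84 m².
α = 44.99/84 = 0.536.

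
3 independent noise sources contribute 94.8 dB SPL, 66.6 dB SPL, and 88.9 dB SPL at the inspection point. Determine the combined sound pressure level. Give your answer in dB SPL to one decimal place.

95.8 dB SPL

Incoherent sources combine by intensity addition: L_total = 10·log₁₀(Σ 10^(L_i/10)).
Σ 10^(L/10) = 10^(94.8/10) + 10^(66.6/10) + 10^(88.9/10) = 3.801e+09.
L_total = 10·log₁₀(3.801e+09) = 95.80 dB SPL.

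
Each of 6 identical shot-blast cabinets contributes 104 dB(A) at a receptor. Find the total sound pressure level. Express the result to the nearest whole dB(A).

N identical incoherent sources raise the level by 10·log₁₀ N.
L_total = 104 + 10·log₁₀(6) = 104 + 7.782 = 111.78 dB(A).

112 dB(A)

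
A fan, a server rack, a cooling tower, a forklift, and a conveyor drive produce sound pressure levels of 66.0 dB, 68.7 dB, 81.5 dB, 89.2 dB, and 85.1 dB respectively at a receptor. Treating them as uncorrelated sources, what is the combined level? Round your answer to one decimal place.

Incoherent sources combine by intensity addition: L_total = 10·log₁₀(Σ 10^(L_i/10)).
Σ 10^(L/10) = 10^(66.0/10) + 10^(68.7/10) + 10^(81.5/10) + 10^(89.2/10) + 10^(85.1/10) = 1.308e+09.
L_total = 10·log₁₀(1.308e+09) = 91.17 dB.

91.2 dB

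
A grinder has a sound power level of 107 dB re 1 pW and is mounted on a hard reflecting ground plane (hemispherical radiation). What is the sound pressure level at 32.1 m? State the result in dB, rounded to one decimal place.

Free-field hemispherical radiation: L_p = L_w − 10·log₁₀(2π·r²), r = 32.1 m.
2π·r² = 6474 m², 10·log₁₀ of that is 38.112 dB.
L_p = 107 − 38.112 = 68.89 dB.

68.9 dB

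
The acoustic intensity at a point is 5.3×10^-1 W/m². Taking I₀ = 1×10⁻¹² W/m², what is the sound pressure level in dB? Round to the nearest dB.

Dividing by I₀ shifts the exponent by 12: I/I₀ = 5.3×10^11.
L = 10·(0.7243 + 11) = 117.24 dB.

117 dB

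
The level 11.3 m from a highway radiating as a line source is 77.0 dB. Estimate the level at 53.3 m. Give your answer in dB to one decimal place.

Line-source attenuation: ΔL = 10·log₁₀(r₂/r₁) = 10·log₁₀(53.3/11.3) = 6.736 dB.
L₂ = 77.0 − 10·log₁₀(53.3/11.3) = 77.0 − 6.736 = 70.26 dB.

70.3 dB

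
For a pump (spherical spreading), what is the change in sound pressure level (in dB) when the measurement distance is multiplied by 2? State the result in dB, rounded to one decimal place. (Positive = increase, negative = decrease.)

Point-source spreading: ΔL = −20·log₁₀(r₂/r₁).
ΔL = −20·log₁₀(2) = -6.02 dB.

-6.0 dB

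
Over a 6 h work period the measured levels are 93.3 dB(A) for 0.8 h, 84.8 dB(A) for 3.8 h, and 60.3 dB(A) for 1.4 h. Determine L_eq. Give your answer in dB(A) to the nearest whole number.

87 dB(A)

The energy average is taken in the linear domain: L_eq = 10·log₁₀[(Σ tᵢ·10^(Lᵢ/10))/T], T = 6 h.
Σ tᵢ·10^(Lᵢ/10) = 0.8·10^(93.3/10) + 3.8·10^(84.8/10) + 1.4·10^(60.3/10) = 2.859e+09.
L_eq = 10·log₁₀(2.859e+09/6) = 86.78 dB(A).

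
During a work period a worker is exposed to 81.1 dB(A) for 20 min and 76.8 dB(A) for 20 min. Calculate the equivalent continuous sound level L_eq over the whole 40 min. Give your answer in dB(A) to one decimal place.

79.5 dB(A)

The energy average is taken in the linear domain: L_eq = 10·log₁₀[(Σ tᵢ·10^(Lᵢ/10))/T], T = 40 min.
Σ tᵢ·10^(Lᵢ/10) = 20·10^(81.1/10) + 20·10^(76.8/10) = 3.534e+09.
L_eq = 10·log₁₀(3.534e+09/40) = 79.46 dB(A).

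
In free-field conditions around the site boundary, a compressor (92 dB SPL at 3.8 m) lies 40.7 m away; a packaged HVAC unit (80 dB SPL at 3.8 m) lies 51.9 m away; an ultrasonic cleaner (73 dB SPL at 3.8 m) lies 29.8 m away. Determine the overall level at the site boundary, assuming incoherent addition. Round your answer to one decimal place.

First find each source's level at the receiver (point-source: −20·log₁₀(r/r_ref)), then combine on an intensity basis.
compressor: 92 − 20·log₁₀(40.7/3.8) = 92 − 20.60 = 71.40 dB SPL.
packaged HVAC unit: 80 − 20·log₁₀(51.9/3.8) = 80 − 22.71 = 57.29 dB SPL.
ultrasonic cleaner: 73 − 20·log₁₀(29.8/3.8) = 73 − 17.89 = 55.11 dB SPL.
Σ 10^(L/10) = 1.468e+07 → L_total = 10·log₁₀(1.468e+07) = 71.67 dB SPL.

71.7 dB SPL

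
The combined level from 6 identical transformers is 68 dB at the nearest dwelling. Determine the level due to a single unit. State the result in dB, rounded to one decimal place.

60.2 dB

For N identical incoherent sources L_total = L₁ + 10·log₁₀ N, so L₁ = 68 − 10·log₁₀(6) = 68 − 7.782.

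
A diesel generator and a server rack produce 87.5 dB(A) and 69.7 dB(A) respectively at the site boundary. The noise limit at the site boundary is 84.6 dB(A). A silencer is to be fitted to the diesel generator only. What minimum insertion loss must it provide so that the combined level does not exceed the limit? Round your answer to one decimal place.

The untreated sources together contribute 10^(69.7/10) = 9.333e+06, i.e. 69.70 dB(A).
To meet 84.6 dB(A) overall, the treated diesel generator may contribute at most 10^(84.6/10) − 9.333e+06 = 2.791e+08, i.e. 84.46 dB(A).
So the diesel generator must be reduced from 87.5 to 84.46 dB(A): IL = 3.04 dB.

3.0 dB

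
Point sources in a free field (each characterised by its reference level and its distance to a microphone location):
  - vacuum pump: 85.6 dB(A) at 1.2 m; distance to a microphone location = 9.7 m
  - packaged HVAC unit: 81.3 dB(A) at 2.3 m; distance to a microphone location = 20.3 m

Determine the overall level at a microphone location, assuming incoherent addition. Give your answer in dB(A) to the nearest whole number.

First find each source's level at the receiver (point-source: −20·log₁₀(r/r_ref)), then combine on an intensity basis.
vacuum pump: 85.6 − 20·log₁₀(9.7/1.2) = 85.6 − 18.15 = 67.45 dB(A).
packaged HVAC unit: 81.3 − 20·log₁₀(20.3/2.3) = 81.3 − 18.92 = 62.38 dB(A).
Σ 10^(L/10) = 7.288e+06 → L_total = 10·log₁₀(7.288e+06) = 68.63 dB(A).

69 dB(A)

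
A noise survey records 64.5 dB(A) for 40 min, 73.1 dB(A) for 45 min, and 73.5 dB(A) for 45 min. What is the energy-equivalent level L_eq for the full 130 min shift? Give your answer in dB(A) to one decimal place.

L_eq = 10·log₁₀[(1/T)·Σ tᵢ·10^(Lᵢ/10)] with T = 130 min.
Σ tᵢ·10^(Lᵢ/10) = 40·10^(64.5/10) + 45·10^(73.1/10) + 45·10^(73.5/10) = 2.039e+09.
L_eq = 10·log₁₀(2.039e+09/130) = 71.95 dB(A).

72.0 dB(A)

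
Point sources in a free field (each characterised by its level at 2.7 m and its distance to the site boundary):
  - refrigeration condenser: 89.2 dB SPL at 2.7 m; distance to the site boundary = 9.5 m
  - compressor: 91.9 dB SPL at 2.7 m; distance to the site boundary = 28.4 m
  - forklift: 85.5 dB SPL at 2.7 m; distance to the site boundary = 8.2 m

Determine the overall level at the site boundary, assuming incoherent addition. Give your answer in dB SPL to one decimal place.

Apply inverse-square spreading to bring every level to the receiver, then sum 10^(L/10).
refrigeration condenser: 89.2 − 20·log₁₀(9.5/2.7) = 89.2 − 10.93 = 78.27 dB SPL.
compressor: 91.9 − 20·log₁₀(28.4/2.7) = 91.9 − 20.44 = 71.46 dB SPL.
forklift: 85.5 − 20·log₁₀(8.2/2.7) = 85.5 − 9.65 = 75.85 dB SPL.
Σ 10^(L/10) = 1.197e+08 → L_total = 10·log₁₀(1.197e+08) = 80.78 dB SPL.

80.8 dB SPL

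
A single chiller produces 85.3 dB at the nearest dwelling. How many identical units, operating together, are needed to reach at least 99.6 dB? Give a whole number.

Need L₁ + 10·log₁₀ N ≥ 99.6, i.e. log₁₀ N ≥ 1.43.
N ≥ 10^(14.3/10) = 26.915, so N = 27.

27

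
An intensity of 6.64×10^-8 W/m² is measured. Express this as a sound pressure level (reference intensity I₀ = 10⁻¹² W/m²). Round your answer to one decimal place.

48.2 dB

Dividing by I₀ shifts the exponent by 12: I/I₀ = 6.64×10^4.
L = 10·(0.8222 + 4) = 48.22 dB.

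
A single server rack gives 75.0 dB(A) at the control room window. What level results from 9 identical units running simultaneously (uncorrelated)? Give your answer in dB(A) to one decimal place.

84.5 dB(A)

N identical incoherent sources raise the level by 10·log₁₀ N.
L_total = 75.0 + 10·log₁₀(9) = 75.0 + 9.542 = 84.54 dB(A).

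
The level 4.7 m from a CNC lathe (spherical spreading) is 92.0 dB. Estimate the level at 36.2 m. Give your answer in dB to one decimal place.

74.3 dB

Point-source attenuation: ΔL = 20·log₁₀(r₂/r₁) = 20·log₁₀(36.2/4.7) = 17.732 dB.
L₂ = 92.0 − 20·log₁₀(36.2/4.7) = 92.0 − 17.732 = 74.27 dB.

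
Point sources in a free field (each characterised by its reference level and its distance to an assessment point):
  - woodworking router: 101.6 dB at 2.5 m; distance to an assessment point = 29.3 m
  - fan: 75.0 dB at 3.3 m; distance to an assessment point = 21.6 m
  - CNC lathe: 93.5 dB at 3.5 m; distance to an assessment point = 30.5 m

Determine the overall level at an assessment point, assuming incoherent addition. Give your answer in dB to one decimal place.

81.3 dB

Propagate each source to the receiver with L = L_ref − 20·log₁₀(r/r_ref), then add intensities.
woodworking router: 101.6 − 20·log₁₀(29.3/2.5) = 101.6 − 21.38 = 80.22 dB.
fan: 75.0 − 20·log₁₀(21.6/3.3) = 75.0 − 16.32 = 58.68 dB.
CNC lathe: 93.5 − 20·log₁₀(30.5/3.5) = 93.5 − 18.80 = 74.70 dB.
Σ 10^(L/10) = 1.354e+08 → L_total = 10·log₁₀(1.354e+08) = 81.32 dB.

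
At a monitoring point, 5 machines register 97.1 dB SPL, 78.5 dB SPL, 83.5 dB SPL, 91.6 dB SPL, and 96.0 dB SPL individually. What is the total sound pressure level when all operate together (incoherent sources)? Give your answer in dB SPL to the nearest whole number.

100 dB SPL

For uncorrelated sources the intensities add, so convert each level to linear form, sum, and take 10·log₁₀ of the total.
Σ 10^(L/10) = 10^(97.1/10) + 10^(78.5/10) + 10^(83.5/10) + 10^(91.6/10) + 10^(96.0/10) = 1.085e+10.
L_total = 10·log₁₀(1.085e+10) = 100.35 dB SPL.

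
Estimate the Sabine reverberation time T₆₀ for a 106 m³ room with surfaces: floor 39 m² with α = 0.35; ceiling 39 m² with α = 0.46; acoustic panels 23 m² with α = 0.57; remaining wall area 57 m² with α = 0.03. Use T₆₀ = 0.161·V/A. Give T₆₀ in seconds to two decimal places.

A = Σ Sᵢαᵢ = 39·0.35 + 39·0.46 + 23·0.57 + 57·0.03 = 46.41 m².
T₆₀ = 0.161 × 106 / 46.41 = 0.368 s.

0.37 s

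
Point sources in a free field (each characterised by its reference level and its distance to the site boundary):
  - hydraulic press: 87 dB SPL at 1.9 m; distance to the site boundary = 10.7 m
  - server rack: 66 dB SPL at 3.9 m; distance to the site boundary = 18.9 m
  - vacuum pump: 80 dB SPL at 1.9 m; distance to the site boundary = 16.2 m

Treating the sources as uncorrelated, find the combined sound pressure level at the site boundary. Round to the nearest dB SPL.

First find each source's level at the receiver (point-source: −20·log₁₀(r/r_ref)), then combine on an intensity basis.
hydraulic press: 87 − 20·log₁₀(10.7/1.9) = 87 − 15.01 = 71.99 dB SPL.
server rack: 66 − 20·log₁₀(18.9/3.9) = 66 − 13.71 = 52.29 dB SPL.
vacuum pump: 80 − 20·log₁₀(16.2/1.9) = 80 − 18.62 = 61.38 dB SPL.
Σ 10^(L/10) = 1.735e+07 → L_total = 10·log₁₀(1.735e+07) = 72.39 dB SPL.

72 dB SPL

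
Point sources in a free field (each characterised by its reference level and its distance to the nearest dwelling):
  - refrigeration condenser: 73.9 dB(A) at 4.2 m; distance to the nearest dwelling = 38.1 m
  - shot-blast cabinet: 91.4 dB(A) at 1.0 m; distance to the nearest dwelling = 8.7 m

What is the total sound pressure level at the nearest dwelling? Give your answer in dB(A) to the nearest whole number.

73 dB(A)

First find each source's level at the receiver (point-source: −20·log₁₀(r/r_ref)), then combine on an intensity basis.
refrigeration condenser: 73.9 − 20·log₁₀(38.1/4.2) = 73.9 − 19.15 = 54.75 dB(A).
shot-blast cabinet: 91.4 − 20·log₁₀(8.7/1.0) = 91.4 − 18.79 = 72.61 dB(A).
Σ 10^(L/10) = 1.854e+07 → L_total = 10·log₁₀(1.854e+07) = 72.68 dB(A).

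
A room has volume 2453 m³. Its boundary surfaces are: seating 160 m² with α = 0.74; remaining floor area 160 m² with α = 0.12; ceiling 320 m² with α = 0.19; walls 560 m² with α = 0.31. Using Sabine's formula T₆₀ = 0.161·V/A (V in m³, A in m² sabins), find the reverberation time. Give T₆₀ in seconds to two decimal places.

1.06 s

Summing Sᵢαᵢ: 160·0.74 + 160·0.12 + 320·0.19 + 560·0.31 = 372.00 m².
T₆₀ = 0.161 × 2453 / 372.00 = 1.062 s.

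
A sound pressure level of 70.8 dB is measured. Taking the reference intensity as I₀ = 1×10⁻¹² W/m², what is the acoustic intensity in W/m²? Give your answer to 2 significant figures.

L = 10·log₁₀(I/I₀) ⇒ I = I₀·10^(L/10) = 10⁻¹² × 10^7.08.

1.2e-05 W/m²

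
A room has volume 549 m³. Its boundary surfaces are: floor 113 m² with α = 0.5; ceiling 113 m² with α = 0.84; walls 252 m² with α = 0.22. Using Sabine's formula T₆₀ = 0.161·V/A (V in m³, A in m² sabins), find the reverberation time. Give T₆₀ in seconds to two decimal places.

0.43 s

Total absorption A = 113·0.5 + 113·0.84 + 252·0.22 = 206.86 m² sabins.
T₆₀ = 0.161·V/A = 0.161·549/206.86 = 0.427 s.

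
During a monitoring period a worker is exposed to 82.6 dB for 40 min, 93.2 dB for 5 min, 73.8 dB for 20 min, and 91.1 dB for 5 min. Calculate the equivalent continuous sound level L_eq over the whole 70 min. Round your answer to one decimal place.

85.5 dB

Weight each interval's intensity by its duration and average over T = 70 min:
Σ tᵢ·10^(Lᵢ/10) = 40·10^(82.6/10) + 5·10^(93.2/10) + 20·10^(73.8/10) + 5·10^(91.1/10) = 2.465e+10.
L_eq = 10·log₁₀(2.465e+10/70) = 85.47 dB.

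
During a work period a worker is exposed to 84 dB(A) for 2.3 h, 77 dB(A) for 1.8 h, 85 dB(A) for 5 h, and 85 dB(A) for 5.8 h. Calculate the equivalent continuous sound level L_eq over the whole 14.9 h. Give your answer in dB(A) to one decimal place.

84.4 dB(A)

L_eq = 10·log₁₀[(1/T)·Σ tᵢ·10^(Lᵢ/10)] with T = 14.9 h.
Σ tᵢ·10^(Lᵢ/10) = 2.3·10^(84/10) + 1.8·10^(77/10) + 5·10^(85/10) + 5.8·10^(85/10) = 4.083e+09.
L_eq = 10·log₁₀(4.083e+09/14.9) = 84.38 dB(A).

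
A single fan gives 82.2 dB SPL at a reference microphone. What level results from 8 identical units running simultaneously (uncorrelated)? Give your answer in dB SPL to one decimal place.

91.2 dB SPL

With 8 equal, uncorrelated contributions the intensity is 8× that of one unit, giving a rise of 10·log₁₀ 8.
L_total = 82.2 + 10·log₁₀(8) = 82.2 + 9.031 = 91.23 dB SPL.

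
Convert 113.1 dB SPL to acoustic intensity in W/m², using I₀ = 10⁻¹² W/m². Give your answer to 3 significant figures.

I/I₀ = 10^(113.1/10) = 2.042e+11, so I = 2.042e+11 × 10⁻¹² W/m².

0.204 W/m²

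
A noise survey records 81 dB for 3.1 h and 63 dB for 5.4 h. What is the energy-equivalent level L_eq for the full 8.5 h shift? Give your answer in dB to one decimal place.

The energy average is taken in the linear domain: L_eq = 10·log₁₀[(Σ tᵢ·10^(Lᵢ/10))/T], T = 8.5 h.
Σ tᵢ·10^(Lᵢ/10) = 3.1·10^(81/10) + 5.4·10^(63/10) = 4.010e+08.
L_eq = 10·log₁₀(4.010e+08/8.5) = 76.74 dB.

76.7 dB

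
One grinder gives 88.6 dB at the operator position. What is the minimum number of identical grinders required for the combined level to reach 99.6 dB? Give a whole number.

Need L₁ + 10·log₁₀ N ≥ 99.6, i.e. log₁₀ N ≥ 1.10.
N ≥ 10^(11.0/10) = 12.589, so N = 13.

13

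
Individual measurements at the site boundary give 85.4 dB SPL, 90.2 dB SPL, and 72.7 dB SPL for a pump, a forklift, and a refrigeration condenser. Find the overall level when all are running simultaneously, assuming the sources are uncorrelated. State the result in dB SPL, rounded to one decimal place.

91.5 dB SPL

Incoherent sources combine by intensity addition: L_total = 10·log₁₀(Σ 10^(L_i/10)).
Σ 10^(L/10) = 10^(85.4/10) + 10^(90.2/10) + 10^(72.7/10) = 1.412e+09.
L_total = 10·log₁₀(1.412e+09) = 91.50 dB SPL.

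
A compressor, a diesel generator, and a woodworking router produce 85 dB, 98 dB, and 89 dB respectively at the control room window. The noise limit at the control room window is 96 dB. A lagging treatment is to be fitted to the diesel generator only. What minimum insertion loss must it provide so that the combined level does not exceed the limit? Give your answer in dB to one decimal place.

3.4 dB

Everything except the diesel generator sums to 10^(85/10) + 10^(89/10) = 1.111e+09 in linear terms, 90.46 dB.
The limit corresponds to 10^(96/10) = 3.981e+09; subtracting the fixed part leaves 2.871e+09 for the diesel generator, i.e. 94.58 dB.
So the diesel generator must be reduced from 98 to 94.58 dB: IL = 3.42 dB.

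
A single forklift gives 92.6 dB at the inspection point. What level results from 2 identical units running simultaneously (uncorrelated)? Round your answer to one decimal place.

L_total = L₁ + 10·log₁₀ N for N identical incoherent sources.
L_total = 92.6 + 10·log₁₀(2) = 92.6 + 3.010 = 95.61 dB.

95.6 dB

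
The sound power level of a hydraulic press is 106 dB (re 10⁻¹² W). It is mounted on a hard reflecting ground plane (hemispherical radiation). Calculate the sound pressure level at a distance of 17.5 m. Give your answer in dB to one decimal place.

L_p = L_w − 10·log₁₀(2π·r²) with r = 17.5 m.
2π·r² = 1924 m², 10·log₁₀ of that is 32.843 dB.
L_p = 106 − 32.843 = 73.16 dB.

73.2 dB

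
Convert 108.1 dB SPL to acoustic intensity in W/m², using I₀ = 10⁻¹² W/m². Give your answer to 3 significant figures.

0.0646 W/m²

I/I₀ = 10^(108.1/10) = 6.457e+10, so I = 6.457e+10 × 10⁻¹² W/m².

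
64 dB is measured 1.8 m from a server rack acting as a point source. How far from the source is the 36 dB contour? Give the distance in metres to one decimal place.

45.2 m

Point-source spreading drops the level by 20·log₁₀(r₂/r₁); inverting, r₂/r₁ = 10^(ΔL/20).
r₂ = 1.8·10^((64−36)/20) = 1.8·10^(28.0/20) = 45.21 m.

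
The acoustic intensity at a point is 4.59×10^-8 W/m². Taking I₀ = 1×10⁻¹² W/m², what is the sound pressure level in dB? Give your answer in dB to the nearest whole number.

Dividing by I₀ shifts the exponent by 12: I/I₀ = 4.59×10^4.
L = 10·(0.6618 + 4) = 46.62 dB.

47 dB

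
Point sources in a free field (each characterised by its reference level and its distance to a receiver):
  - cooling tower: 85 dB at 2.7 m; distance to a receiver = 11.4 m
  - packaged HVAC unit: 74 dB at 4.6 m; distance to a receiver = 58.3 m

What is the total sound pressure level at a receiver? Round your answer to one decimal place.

72.5 dB

First find each source's level at the receiver (point-source: −20·log₁₀(r/r_ref)), then combine on an intensity basis.
cooling tower: 85 − 20·log₁₀(11.4/2.7) = 85 − 12.51 = 72.49 dB.
packaged HVAC unit: 74 − 20·log₁₀(58.3/4.6) = 74 − 22.06 = 51.94 dB.
Σ 10^(L/10) = 1.789e+07 → L_total = 10·log₁₀(1.789e+07) = 72.53 dB.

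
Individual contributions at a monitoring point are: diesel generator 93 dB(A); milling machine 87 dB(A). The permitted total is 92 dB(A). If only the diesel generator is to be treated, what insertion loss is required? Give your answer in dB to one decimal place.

2.7 dB

The untreated sources together contribute 10^(87/10) = 5.012e+08, i.e. 87.00 dB(A).
To meet 92 dB(A) overall, the treated diesel generator may contribute at most 10^(92/10) − 5.012e+08 = 1.084e+09, i.e. 90.35 dB(A).
So the diesel generator must be reduced from 93 to 90.35 dB(A): IL = 2.65 dB.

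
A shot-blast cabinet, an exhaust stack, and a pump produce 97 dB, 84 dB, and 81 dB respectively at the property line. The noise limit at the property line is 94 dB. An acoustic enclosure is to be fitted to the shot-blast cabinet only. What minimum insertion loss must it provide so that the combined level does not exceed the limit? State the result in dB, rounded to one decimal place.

3.7 dB

Everything except the shot-blast cabinet sums to 10^(84/10) + 10^(81/10) = 3.771e+08 in linear terms, 85.76 dB.
To meet 94 dB overall, the treated shot-blast cabinet may contribute at most 10^(94/10) − 3.771e+08 = 2.135e+09, i.e. 93.29 dB.
So the shot-blast cabinet must be reduced from 97 to 93.29 dB: IL = 3.71 dB.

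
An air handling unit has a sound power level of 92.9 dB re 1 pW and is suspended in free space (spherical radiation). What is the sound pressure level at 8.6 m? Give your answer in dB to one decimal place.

63.2 dB

Free-field spherical radiation: L_p = L_w − 10·log₁₀(4π·r²), r = 8.6 m.
4π·r² = 929.4 m², 10·log₁₀ of that is 29.682 dB.
L_p = 92.9 − 29.682 = 63.22 dB.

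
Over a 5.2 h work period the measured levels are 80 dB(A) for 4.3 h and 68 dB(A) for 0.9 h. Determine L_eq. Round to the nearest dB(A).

The energy average is taken in the linear domain: L_eq = 10·log₁₀[(Σ tᵢ·10^(Lᵢ/10))/T], T = 5.2 h.
Σ tᵢ·10^(Lᵢ/10) = 4.3·10^(80/10) + 0.9·10^(68/10) = 4.357e+08.
L_eq = 10·log₁₀(4.357e+08/5.2) = 79.23 dB(A).

79 dB(A)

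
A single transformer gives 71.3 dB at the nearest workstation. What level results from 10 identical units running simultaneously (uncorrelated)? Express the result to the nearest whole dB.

81 dB

N identical incoherent sources raise the level by 10·log₁₀ N.
L_total = 71.3 + 10·log₁₀(10) = 71.3 + 10.000 = 81.30 dB.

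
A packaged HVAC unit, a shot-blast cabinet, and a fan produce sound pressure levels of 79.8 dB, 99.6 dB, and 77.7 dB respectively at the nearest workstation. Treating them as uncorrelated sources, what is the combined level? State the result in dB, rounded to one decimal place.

99.7 dB

For uncorrelated sources the intensities add, so convert each level to linear form, sum, and take 10·log₁₀ of the total.
Σ 10^(L/10) = 10^(79.8/10) + 10^(99.6/10) + 10^(77.7/10) = 9.274e+09.
L_total = 10·log₁₀(9.274e+09) = 99.67 dB.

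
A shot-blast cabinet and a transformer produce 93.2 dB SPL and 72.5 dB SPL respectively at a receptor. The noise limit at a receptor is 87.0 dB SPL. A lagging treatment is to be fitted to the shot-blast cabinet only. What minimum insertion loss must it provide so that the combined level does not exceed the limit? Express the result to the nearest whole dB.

6 dB

The untreated sources together contribute 10^(72.5/10) = 1.778e+07, i.e. 72.50 dB SPL.
To meet 87.0 dB SPL overall, the treated shot-blast cabinet may contribute at most 10^(87.0/10) − 1.778e+07 = 4.834e+08, i.e. 86.84 dB SPL.
So the shot-blast cabinet must be reduced from 93.2 to 86.84 dB SPL: IL = 6.36 dB.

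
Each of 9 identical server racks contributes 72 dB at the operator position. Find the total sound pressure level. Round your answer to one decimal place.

81.5 dB

N identical incoherent sources raise the level by 10·log₁₀ N.
L_total = 72 + 10·log₁₀(9) = 72 + 9.542 = 81.54 dB.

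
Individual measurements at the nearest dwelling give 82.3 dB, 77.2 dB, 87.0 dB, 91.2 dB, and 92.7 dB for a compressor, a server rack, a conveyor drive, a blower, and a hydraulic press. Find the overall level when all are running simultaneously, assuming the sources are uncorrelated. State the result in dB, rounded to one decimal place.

Incoherent sources combine by intensity addition: L_total = 10·log₁₀(Σ 10^(L_i/10)).
Σ 10^(L/10) = 10^(82.3/10) + 10^(77.2/10) + 10^(87.0/10) + 10^(91.2/10) + 10^(92.7/10) = 3.904e+09.
L_total = 10·log₁₀(3.904e+09) = 95.91 dB.

95.9 dB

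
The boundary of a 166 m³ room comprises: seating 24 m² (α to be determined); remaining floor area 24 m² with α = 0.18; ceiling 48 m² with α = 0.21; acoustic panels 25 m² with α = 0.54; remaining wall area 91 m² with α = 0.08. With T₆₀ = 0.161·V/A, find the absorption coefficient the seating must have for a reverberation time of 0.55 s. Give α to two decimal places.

0.56

From T₆₀ = 0.161·V/A, the target T₆₀ = 0.55 s needs A = 0.161·166/0.55 = 48.59 m².
Absorption from the other surfaces = 24·0.18 + 48·0.21 + 25·0.54 + 91·0.08 = 35.18 m², so the seating must supply 13.41 m² over 24 m².
α = 13.41/24 = 0.559.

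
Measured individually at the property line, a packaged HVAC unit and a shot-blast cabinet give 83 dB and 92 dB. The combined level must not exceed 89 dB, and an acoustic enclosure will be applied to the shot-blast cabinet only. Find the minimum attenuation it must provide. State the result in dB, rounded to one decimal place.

4.3 dB

Fixed contribution from the other source: Σ 10^(L/10) = 10^(83/10) = 1.995e+08 (83.00 dB).
To meet 89 dB overall, the treated shot-blast cabinet may contribute at most 10^(89/10) − 1.995e+08 = 5.948e+08, i.e. 87.74 dB.
So the shot-blast cabinet must be reduced from 92 to 87.74 dB: IL = 4.26 dB.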